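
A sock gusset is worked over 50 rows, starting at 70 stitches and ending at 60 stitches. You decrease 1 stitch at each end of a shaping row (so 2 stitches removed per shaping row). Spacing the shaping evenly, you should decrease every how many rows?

Stitches to remove: |60 − 70| = 10.
Shaping rows needed: 10 / 2 = 5.
50 rows / 5 = every 10 rows.

Decrease every 10th row.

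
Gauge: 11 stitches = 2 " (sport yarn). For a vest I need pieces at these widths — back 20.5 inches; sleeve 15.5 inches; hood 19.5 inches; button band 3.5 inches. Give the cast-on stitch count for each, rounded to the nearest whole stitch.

Rate = 11/2 = 5.5 sts per in.
back: 20.5 × 5.5 = 112.75 → 113.
sleeve: 15.5 × 5.5 = 85.25 → 85.
hood: 19.5 × 5.5 = 107.25 → 107.
button band: 3.5 × 5.5 = 19.25 → 19.

back 113; sleeve 85; hood 107; button band 19.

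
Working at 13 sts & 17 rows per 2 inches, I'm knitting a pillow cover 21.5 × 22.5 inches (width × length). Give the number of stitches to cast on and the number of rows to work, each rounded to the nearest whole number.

Stitch gauge = 13/2 = 6.5 sts/in; 21.5 × 6.5 = 139.75 → 140 sts.
Row gauge = 17/2 = 8.5 rows/in; 22.5 × 8.5 = 191.25 → 191 rows.

Cast on 140 stitches and work 191 rows.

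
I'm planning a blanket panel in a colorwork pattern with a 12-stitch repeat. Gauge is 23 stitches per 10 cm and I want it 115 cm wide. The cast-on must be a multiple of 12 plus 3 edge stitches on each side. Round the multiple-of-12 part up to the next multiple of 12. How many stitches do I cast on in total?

CO 270 sts.

23 / 10 = 2.3 sts per cm.
115 × 2.3 = 264.50 sts.
Less 6 edge sts → 258.50 for the repeat.
Next multiple of 12: 264.
Add back 6 edge sts → 270.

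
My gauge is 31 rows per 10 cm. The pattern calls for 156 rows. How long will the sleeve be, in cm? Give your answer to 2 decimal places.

31 rows / 10 cm = 3.1 rows per cm.
156 / 3.1 = 50.323 cm.

50.32 cm.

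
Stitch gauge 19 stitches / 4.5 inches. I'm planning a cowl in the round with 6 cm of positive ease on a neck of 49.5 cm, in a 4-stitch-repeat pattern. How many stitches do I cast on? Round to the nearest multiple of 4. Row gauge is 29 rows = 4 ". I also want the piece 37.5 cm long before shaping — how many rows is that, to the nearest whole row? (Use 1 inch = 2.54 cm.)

Finished = 49.5 + 6 = 55.5 cm.
55.5 cm × 1/2.54 = 21.85 inches.
19/4.5 = 4.222 sts per in; 21.85 × 4.222 = 92.26 sts.
Nearest multiple of 4 → 92.
37.5 cm = 14.76 inches; × 7.25 = 107.04 → 107 rows.

Cast on 92 stitches; work 107 rows.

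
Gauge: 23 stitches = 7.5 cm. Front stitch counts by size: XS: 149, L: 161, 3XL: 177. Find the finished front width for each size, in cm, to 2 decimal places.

XS 48.59 cm; L 52.50 cm; 3XL 57.72 cm.

23/7.5 = 3.067 sts per cm.
XS: 149 / 3.067 = 48.587 → 48.59 cm.
L: 161 / 3.067 = 52.500 → 52.50 cm.
3XL: 177 / 3.067 = 57.717 → 57.72 cm.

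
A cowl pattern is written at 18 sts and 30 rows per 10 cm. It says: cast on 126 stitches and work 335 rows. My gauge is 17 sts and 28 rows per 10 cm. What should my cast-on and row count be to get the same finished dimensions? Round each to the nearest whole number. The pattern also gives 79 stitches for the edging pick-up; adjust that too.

Stitches: 126 × 17/18 = 119.00 → 119.
Rows: 335 × 28/30 = 312.67 → 313.
edging pick-up: 79 × 17/18 = 74.61 → 75.

Cast on 119 stitches; work 313 rows; edging pick-up 75 stitches.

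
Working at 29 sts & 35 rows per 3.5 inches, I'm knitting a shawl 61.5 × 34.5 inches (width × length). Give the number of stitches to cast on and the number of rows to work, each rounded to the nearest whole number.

Stitch gauge = 29/3.5 = 8.286 sts/in; 61.5 × 8.286 = 509.57 → 510 sts.
Row gauge = 35/3.5 = 10 rows/in; 34.5 × 10 = 345.00 → 345 rows.

Cast on 510 stitches and work 345 rows.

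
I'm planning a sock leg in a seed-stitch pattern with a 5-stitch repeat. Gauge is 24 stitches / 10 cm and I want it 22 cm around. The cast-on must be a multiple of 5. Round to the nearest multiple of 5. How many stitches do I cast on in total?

24 / 10 = 2.4 sts per cm.
22 × 2.4 = 52.80 sts.
Nearest multiple of 5: 55.

CO 55 sts.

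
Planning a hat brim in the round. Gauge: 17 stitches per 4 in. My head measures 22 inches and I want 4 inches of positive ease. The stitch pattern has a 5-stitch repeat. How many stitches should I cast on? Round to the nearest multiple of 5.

110 stitches.

Finished = 22 + 4 = 26 inches.
17 / 4 = 4.25 sts/in.
26 × 4.25 = 110.50 sts.
Nearest multiple of 5: 110.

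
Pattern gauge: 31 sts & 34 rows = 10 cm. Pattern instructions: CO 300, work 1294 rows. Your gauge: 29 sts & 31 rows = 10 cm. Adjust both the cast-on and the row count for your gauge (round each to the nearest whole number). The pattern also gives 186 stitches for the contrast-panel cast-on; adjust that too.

Stitches: 300 × 29/31 = 280.65 → 281.
Rows: 1294 × 31/34 = 1179.82 → 1180.
contrast-panel cast-on: 186 × 29/31 = 174.00 → 174.

Cast on 281 stitches; work 1180 rows; contrast-panel cast-on 174 stitches.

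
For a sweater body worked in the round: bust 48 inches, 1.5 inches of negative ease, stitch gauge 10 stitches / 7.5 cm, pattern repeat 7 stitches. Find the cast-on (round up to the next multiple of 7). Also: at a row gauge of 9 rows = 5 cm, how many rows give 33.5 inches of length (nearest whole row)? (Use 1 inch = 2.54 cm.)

Cast on 161 stitches; work 153 rows.

Finished = 48 − 1.5 = 46.5 inches.
46.5 inches × 2.54 = 118.11 cm.
10/7.5 = 1.333 sts per cm; 118.11 × 1.333 = 157.48 sts.
Next multiple of 7 → 161.
33.5 inches = 85.09 cm; × 1.8 = 153.16 → 153 rows.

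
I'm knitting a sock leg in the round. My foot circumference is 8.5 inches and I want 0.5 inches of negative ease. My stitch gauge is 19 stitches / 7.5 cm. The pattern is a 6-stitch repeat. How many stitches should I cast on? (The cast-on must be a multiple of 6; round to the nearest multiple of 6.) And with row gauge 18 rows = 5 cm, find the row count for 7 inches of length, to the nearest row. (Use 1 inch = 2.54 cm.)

Finished = 8.5 − 0.5 = 8 inches.
8 inches × 2.54 = 20.32 cm.
19/7.5 = 2.533 sts per cm; 20.32 × 2.533 = 51.48 sts.
Nearest multiple of 6 → 54.
7 inches = 17.78 cm; × 3.6 = 64.01 → 64 rows.

Cast on 54 stitches; work 64 rows.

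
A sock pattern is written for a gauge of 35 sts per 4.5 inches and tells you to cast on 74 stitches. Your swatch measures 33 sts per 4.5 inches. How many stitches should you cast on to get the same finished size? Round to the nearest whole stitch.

CO 70 sts.

Scale factor = 33 / 35 = 0.943.
74 × 33 / 35 = 69.77 sts.
→ 70 sts.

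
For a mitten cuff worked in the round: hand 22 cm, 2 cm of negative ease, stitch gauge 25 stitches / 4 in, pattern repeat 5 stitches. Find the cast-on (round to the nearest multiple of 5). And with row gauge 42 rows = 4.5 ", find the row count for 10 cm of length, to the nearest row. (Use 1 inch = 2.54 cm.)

Cast on 50 stitches; work 37 rows.

Finished = 22 − 2 = 20 cm.
20 cm × 1/2.54 = 7.87 inches.
25/4 = 6.25 sts per in; 7.87 × 6.25 = 49.21 sts.
Nearest multiple of 5 → 50.
10 cm = 3.94 inches; × 9.333 = 36.75 → 37 rows.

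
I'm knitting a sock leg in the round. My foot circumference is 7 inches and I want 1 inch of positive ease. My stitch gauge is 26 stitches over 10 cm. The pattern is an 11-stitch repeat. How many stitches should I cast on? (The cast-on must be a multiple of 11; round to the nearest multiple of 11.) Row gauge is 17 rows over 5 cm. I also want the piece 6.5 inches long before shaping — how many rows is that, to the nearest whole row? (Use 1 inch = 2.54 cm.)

Finished = 7 + 1 = 8 inches.
8 inches × 2.54 = 20.32 cm.
26/10 = 2.6 sts per cm; 20.32 × 2.6 = 52.83 sts.
Nearest multiple of 11 → 55.
6.5 inches = 16.51 cm; × 3.4 = 56.13 → 56 rows.

Cast on 55 stitches; work 56 rows.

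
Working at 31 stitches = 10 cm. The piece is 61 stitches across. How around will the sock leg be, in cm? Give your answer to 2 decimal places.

31 stitches / 10 cm = 3.1 stitches per cm.
61 / 3.1 = 19.677 cm.

19.68 cm.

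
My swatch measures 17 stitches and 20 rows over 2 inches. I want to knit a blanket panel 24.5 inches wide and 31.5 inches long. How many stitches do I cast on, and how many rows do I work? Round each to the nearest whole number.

Cast on 208 stitches and work 315 rows.

Stitch gauge = 17/2 = 8.5 sts/in; 24.5 × 8.5 = 208.25 → 208 sts.
Row gauge = 20/2 = 10 rows/in; 31.5 × 10 = 315.00 → 315 rows.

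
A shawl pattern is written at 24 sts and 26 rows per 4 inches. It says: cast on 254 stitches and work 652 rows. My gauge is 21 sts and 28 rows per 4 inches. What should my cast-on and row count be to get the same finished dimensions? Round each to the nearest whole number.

Stitches: 254 × 21/24 = 222.25 → 222.
Rows: 652 × 28/26 = 702.15 → 702.

Cast on 222 stitches; work 702 rows.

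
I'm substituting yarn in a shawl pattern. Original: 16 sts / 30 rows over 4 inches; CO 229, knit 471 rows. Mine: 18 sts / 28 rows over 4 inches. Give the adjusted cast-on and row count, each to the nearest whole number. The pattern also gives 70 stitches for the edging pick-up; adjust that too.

Cast on 258 stitches; work 440 rows; edging pick-up 79 stitches.

Stitches: 229 × 18/16 = 257.62 → 258.
Rows: 471 × 28/30 = 439.60 → 440.
edging pick-up: 70 × 18/16 = 78.75 → 79.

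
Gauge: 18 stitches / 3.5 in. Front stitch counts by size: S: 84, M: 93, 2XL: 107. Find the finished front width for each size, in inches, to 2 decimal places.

18/3.5 = 5.143 sts per in.
S: 84 / 5.143 = 16.333 → 16.33 in.
M: 93 / 5.143 = 18.083 → 18.08 in.
2XL: 107 / 5.143 = 20.806 → 20.81 in.

S 16.33 inches; M 18.08 inches; 2XL 20.81 inches.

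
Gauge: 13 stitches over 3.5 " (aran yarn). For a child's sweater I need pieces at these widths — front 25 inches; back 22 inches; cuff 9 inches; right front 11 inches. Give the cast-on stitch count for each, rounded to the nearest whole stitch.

front 93; back 82; cuff 33; right front 41.

Rate = 13/3.5 = 3.714 sts per in.
front: 25 × 3.714 = 92.86 → 93.
back: 22 × 3.714 = 81.71 → 82.
cuff: 9 × 3.714 = 33.43 → 33.
right front: 11 × 3.714 = 40.86 → 41.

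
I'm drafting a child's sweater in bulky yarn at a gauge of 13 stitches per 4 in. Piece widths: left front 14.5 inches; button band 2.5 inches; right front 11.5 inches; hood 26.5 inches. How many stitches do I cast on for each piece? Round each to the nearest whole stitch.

Rate = 13/4 = 3.25 sts per in.
left front: 14.5 × 3.25 = 47.12 → 47.
button band: 2.5 × 3.25 = 8.12 → 8.
right front: 11.5 × 3.25 = 37.38 → 37.
hood: 26.5 × 3.25 = 86.12 → 86.

left front 47; button band 8; right front 37; hood 86.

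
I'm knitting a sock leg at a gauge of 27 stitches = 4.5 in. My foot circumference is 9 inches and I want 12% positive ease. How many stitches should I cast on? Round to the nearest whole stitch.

Cast on 60 stitches.

Finished = 9 × 1.12 = 10.08 in.
27 / 4.5 = 6 sts per inch.
10.08 × 6 = 60.48 sts.
→ 60 sts.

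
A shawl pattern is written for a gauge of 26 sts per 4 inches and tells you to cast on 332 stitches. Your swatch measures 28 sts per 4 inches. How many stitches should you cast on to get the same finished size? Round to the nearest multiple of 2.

CO 358 sts.

Scale factor = 28 / 26 = 1.077.
332 × 28 / 26 = 357.54 sts.
→ 358 sts.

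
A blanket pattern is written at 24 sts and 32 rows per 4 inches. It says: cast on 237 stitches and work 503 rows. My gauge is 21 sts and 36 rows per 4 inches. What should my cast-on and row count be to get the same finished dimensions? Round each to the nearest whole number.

Stitches: 237 × 21/24 = 207.38 → 207.
Rows: 503 × 36/32 = 565.88 → 566.

Cast on 207 stitches; work 566 rows.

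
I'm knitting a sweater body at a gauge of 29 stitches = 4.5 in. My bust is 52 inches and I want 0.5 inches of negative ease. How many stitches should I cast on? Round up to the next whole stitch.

CO 332 sts.

Finished = 52 − 0.5 = 51.5 in.
29 / 4.5 = 6.444 sts per inch.
51.50 × 6.444 = 331.89 sts.
→ 332 sts.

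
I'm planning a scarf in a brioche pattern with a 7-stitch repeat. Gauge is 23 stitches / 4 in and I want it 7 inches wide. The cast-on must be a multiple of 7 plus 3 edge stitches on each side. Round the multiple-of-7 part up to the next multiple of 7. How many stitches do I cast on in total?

23 / 4 = 5.75 sts per inch.
7 × 5.75 = 40.25 sts.
Less 6 edge sts → 34.25 for the repeat.
Next multiple of 7: 35.
Add back 6 edge sts → 41.

CO 41 sts.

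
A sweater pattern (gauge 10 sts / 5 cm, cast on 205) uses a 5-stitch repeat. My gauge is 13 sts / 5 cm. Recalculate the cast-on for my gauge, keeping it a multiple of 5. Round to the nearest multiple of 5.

205 × 13 / 10 = 266.50.
Nearest multiple of 5: 265.

CO 265 sts.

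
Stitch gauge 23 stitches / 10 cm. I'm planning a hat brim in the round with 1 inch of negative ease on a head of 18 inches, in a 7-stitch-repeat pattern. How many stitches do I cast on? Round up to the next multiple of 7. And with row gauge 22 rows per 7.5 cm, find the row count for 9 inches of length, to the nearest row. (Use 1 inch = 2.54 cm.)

Cast on 105 stitches; work 67 rows.

Finished = 18 − 1 = 17 inches.
17 inches × 2.54 = 43.18 cm.
23/10 = 2.3 sts per cm; 43.18 × 2.3 = 99.31 sts.
Next multiple of 7 → 105.
9 inches = 22.86 cm; × 2.933 = 67.06 → 67 rows.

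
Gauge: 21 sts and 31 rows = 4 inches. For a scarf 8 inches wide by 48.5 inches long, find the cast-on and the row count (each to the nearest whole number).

Cast on 42 stitches and work 376 rows.

Stitch gauge = 21/4 = 5.25 sts/in; 8 × 5.25 = 42.00 → 42 sts.
Row gauge = 31/4 = 7.75 rows/in; 48.5 × 7.75 = 375.88 → 376 rows.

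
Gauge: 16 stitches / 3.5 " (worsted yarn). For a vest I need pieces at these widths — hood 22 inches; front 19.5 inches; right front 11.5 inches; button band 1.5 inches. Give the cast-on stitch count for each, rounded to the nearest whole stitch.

Rate = 16/3.5 = 4.571 sts per in.
hood: 22 × 4.571 = 100.57 → 101.
front: 19.5 × 4.571 = 89.14 → 89.
right front: 11.5 × 4.571 = 52.57 → 53.
button band: 1.5 × 4.571 = 6.86 → 7.

hood 101; front 89; right front 53; button band 7.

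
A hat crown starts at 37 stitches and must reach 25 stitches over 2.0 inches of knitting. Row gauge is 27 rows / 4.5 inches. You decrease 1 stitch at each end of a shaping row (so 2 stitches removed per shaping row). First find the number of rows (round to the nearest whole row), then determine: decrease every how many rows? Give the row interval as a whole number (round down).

Rows = 2.0 × 6 = 12.0 → 12 rows.
Stitches to remove: 12 → 6 shaping rows (at 2 st each).
12 / 6 = 2.00 → every 2 rows.

Decrease every 2nd row.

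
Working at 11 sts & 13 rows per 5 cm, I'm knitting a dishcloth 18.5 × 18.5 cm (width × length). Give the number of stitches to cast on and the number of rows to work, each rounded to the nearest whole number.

Cast on 41 stitches and work 48 rows.

Stitch gauge = 11/5 = 2.2 sts/cm; 18.5 × 2.2 = 40.70 → 41 sts.
Row gauge = 13/5 = 2.6 rows/cm; 18.5 × 2.6 = 48.10 → 48 rows.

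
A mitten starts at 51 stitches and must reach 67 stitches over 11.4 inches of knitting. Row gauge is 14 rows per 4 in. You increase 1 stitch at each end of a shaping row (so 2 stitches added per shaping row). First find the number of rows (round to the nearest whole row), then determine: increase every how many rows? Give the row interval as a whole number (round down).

Increase every 5th row.

Rows = 11.4 × 3.5 = 39.9 → 40 rows.
Stitches to add: 16 → 8 shaping rows (at 2 st each).
40 / 8 = 5.00 → every 5 rows.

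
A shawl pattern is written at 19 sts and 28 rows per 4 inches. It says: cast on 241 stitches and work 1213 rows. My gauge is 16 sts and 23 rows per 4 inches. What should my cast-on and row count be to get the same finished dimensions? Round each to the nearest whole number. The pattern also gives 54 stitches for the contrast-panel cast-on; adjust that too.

Stitches: 241 × 16/19 = 202.95 → 203.
Rows: 1213 × 23/28 = 996.39 → 996.
contrast-panel cast-on: 54 × 16/19 = 45.47 → 45.

Cast on 203 stitches; work 996 rows; contrast-panel cast-on 45 stitches.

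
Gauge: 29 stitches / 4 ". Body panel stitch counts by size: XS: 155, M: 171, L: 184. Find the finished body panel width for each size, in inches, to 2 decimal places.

29/4 = 7.25 sts per in.
XS: 155 / 7.25 = 21.379 → 21.38 in.
M: 171 / 7.25 = 23.586 → 23.59 in.
L: 184 / 7.25 = 25.379 → 25.38 in.

XS 21.38 inches; M 23.59 inches; L 25.38 inches.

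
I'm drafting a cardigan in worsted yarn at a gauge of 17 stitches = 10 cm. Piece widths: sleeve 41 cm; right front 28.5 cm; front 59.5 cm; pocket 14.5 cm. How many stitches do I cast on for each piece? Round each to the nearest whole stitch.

sleeve 70; right front 48; front 101; pocket 25.

Rate = 17/10 = 1.7 sts per cm.
sleeve: 41 × 1.7 = 69.70 → 70.
right front: 28.5 × 1.7 = 48.45 → 48.
front: 59.5 × 1.7 = 101.15 → 101.
pocket: 14.5 × 1.7 = 24.65 → 25.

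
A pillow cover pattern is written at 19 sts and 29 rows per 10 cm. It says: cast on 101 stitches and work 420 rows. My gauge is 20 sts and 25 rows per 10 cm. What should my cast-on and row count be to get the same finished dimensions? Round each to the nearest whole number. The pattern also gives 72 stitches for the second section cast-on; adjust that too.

Stitches: 101 × 20/19 = 106.32 → 106.
Rows: 420 × 25/29 = 362.07 → 362.
second section cast-on: 72 × 20/19 = 75.79 → 76.

Cast on 106 stitches; work 362 rows; second section cast-on 76 stitches.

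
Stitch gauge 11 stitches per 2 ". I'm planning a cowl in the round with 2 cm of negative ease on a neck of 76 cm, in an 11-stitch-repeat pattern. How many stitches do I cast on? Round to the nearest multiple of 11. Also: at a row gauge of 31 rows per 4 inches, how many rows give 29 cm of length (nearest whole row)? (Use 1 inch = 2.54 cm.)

Finished = 76 − 2 = 74 cm.
74 cm × 1/2.54 = 29.13 inches.
11/2 = 5.5 sts per in; 29.13 × 5.5 = 160.24 sts.
Nearest multiple of 11 → 165.
29 cm = 11.42 inches; × 7.75 = 88.48 → 88 rows.

Cast on 165 stitches; work 88 rows.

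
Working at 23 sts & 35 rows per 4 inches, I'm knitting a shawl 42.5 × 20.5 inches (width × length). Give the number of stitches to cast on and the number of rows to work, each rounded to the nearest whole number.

Stitch gauge = 23/4 = 5.75 sts/in; 42.5 × 5.75 = 244.38 → 244 sts.
Row gauge = 35/4 = 8.75 rows/in; 20.5 × 8.75 = 179.38 → 179 rows.

Cast on 244 stitches and work 179 rows.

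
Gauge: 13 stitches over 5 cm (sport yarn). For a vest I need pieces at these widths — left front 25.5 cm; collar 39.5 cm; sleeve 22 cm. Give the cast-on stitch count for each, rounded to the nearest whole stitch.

Rate = 13/5 = 2.6 sts per cm.
left front: 25.5 × 2.6 = 66.30 → 66.
collar: 39.5 × 2.6 = 102.70 → 103.
sleeve: 22 × 2.6 = 57.20 → 57.

left front 66; collar 103; sleeve 57.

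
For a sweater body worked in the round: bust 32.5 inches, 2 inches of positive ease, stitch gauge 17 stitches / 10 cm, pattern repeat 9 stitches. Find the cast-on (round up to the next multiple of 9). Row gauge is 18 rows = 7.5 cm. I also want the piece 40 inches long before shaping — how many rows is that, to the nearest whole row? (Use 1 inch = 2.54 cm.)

Finished = 32.5 + 2 = 34.5 inches.
34.5 inches × 2.54 = 87.63 cm.
17/10 = 1.7 sts per cm; 87.63 × 1.7 = 148.97 sts.
Next multiple of 9 → 153.
40 inches = 101.60 cm; × 2.4 = 243.84 → 244 rows.

Cast on 153 stitches; work 244 rows.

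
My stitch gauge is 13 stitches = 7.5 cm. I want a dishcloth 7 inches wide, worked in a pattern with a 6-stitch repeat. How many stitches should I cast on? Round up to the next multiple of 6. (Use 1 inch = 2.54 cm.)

7 in = 7 × 2.54 = 17.78 cm.
13 / 7.5 = 1.733 sts/cm.
17.78 × 1.733 = 30.82 sts.
→ 36.

36 stitches.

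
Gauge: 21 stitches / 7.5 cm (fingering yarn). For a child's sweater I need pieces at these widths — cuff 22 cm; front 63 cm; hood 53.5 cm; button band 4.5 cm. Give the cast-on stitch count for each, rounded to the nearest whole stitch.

Rate = 21/7.5 = 2.8 sts per cm.
cuff: 22 × 2.8 = 61.60 → 62.
front: 63 × 2.8 = 176.40 → 176.
hood: 53.5 × 2.8 = 149.80 → 150.
button band: 4.5 × 2.8 = 12.60 → 13.

cuff 62; front 176; hood 150; button band 13.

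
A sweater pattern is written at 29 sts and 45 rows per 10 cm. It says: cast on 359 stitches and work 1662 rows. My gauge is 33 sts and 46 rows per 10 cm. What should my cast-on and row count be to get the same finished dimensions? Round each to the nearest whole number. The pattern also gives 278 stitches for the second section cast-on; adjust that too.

Stitches: 359 × 33/29 = 408.52 → 409.
Rows: 1662 × 46/45 = 1698.93 → 1699.
second section cast-on: 278 × 33/29 = 316.34 → 316.

Cast on 409 stitches; work 1699 rows; second section cast-on 316 stitches.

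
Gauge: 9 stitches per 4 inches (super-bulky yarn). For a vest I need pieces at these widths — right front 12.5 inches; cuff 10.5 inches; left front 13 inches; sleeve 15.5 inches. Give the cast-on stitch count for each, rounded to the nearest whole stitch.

right front 28; cuff 24; left front 29; sleeve 35.

Rate = 9/4 = 2.25 sts per in.
right front: 12.5 × 2.25 = 28.12 → 28.
cuff: 10.5 × 2.25 = 23.62 → 24.
left front: 13 × 2.25 = 29.25 → 29.
sleeve: 15.5 × 2.25 = 34.88 → 35.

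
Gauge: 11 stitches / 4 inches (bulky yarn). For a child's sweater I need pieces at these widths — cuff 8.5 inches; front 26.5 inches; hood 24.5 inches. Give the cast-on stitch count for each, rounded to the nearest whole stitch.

cuff 23; front 73; hood 67.

Rate = 11/4 = 2.75 sts per in.
cuff: 8.5 × 2.75 = 23.38 → 23.
front: 26.5 × 2.75 = 72.88 → 73.
hood: 24.5 × 2.75 = 67.38 → 67.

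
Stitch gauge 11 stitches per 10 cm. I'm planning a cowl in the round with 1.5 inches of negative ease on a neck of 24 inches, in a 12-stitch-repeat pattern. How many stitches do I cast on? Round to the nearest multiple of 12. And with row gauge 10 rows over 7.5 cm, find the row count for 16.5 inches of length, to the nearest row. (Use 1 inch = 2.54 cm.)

Cast on 60 stitches; work 56 rows.

Finished = 24 − 1.5 = 22.5 inches.
22.5 inches × 2.54 = 57.15 cm.
11/10 = 1.1 sts per cm; 57.15 × 1.1 = 62.87 sts.
Nearest multiple of 12 → 60.
16.5 inches = 41.91 cm; × 1.333 = 55.88 → 56 rows.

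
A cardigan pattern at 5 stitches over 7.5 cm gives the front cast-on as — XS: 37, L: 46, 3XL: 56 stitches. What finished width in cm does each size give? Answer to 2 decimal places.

5/7.5 = 0.667 sts per cm.
XS: 37 / 0.667 = 55.500 → 55.50 cm.
L: 46 / 0.667 = 69.000 → 69.00 cm.
3XL: 56 / 0.667 = 84.000 → 84.00 cm.

XS 55.50 cm; L 69.00 cm; 3XL 84.00 cm.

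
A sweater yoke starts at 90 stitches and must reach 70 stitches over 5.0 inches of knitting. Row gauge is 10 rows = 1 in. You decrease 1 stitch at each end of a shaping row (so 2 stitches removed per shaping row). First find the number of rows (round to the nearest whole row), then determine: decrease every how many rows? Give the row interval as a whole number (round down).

Decrease every 5th row.

Rows = 5.0 × 10 = 50.0 → 50 rows.
Stitches to remove: 20 → 10 shaping rows (at 2 st each).
50 / 10 = 5.00 → every 5 rows.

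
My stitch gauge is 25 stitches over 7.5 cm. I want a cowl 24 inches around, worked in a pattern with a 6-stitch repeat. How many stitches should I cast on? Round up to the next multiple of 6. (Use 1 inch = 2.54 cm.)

204 stitches.

24 in = 24 × 2.54 = 60.96 cm.
25 / 7.5 = 3.333 sts/cm.
60.96 × 3.333 = 203.20 sts.
→ 204.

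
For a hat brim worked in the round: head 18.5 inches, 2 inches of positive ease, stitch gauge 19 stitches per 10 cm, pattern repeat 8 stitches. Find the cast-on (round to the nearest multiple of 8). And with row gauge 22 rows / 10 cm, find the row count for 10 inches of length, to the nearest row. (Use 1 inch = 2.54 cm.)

Cast on 96 stitches; work 56 rows.

Finished = 18.5 + 2 = 20.5 inches.
20.5 inches × 2.54 = 52.07 cm.
19/10 = 1.9 sts per cm; 52.07 × 1.9 = 98.93 sts.
Nearest multiple of 8 → 96.
10 inches = 25.40 cm; × 2.2 = 55.88 → 56 rows.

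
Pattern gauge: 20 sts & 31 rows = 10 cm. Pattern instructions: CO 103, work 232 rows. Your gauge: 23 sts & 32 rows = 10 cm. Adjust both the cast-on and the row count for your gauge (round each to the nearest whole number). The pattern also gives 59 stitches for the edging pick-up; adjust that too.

Stitches: 103 × 23/20 = 118.45 → 118.
Rows: 232 × 32/31 = 239.48 → 239.
edging pick-up: 59 × 23/20 = 67.85 → 68.

Cast on 118 stitches; work 239 rows; edging pick-up 68 stitches.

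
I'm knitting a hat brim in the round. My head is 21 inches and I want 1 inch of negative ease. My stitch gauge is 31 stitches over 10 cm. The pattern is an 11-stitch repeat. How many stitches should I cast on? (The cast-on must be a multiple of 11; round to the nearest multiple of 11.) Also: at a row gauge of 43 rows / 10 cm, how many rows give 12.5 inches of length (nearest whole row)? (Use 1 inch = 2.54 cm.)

Finished = 21 − 1 = 20 inches.
20 inches × 2.54 = 50.80 cm.
31/10 = 3.1 sts per cm; 50.80 × 3.1 = 157.48 sts.
Nearest multiple of 11 → 154.
12.5 inches = 31.75 cm; × 4.3 = 136.53 → 137 rows.

Cast on 154 stitches; work 137 rows.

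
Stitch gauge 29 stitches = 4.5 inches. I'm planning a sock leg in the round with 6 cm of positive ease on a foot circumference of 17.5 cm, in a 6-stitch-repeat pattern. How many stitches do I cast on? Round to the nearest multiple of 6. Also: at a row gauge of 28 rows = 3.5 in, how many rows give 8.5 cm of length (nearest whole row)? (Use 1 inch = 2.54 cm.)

Finished = 17.5 + 6 = 23.5 cm.
23.5 cm × 1/2.54 = 9.25 inches.
29/4.5 = 6.444 sts per in; 9.25 × 6.444 = 59.62 sts.
Nearest multiple of 6 → 60.
8.5 cm = 3.35 inches; × 8 = 26.77 → 27 rows.

Cast on 60 stitches; work 27 rows.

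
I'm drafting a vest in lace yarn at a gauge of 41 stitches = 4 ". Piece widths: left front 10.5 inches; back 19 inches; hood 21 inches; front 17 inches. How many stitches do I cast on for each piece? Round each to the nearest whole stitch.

left front 108; back 195; hood 215; front 174.

Rate = 41/4 = 10.25 sts per in.
left front: 10.5 × 10.25 = 107.62 → 108.
back: 19 × 10.25 = 194.75 → 195.
hood: 21 × 10.25 = 215.25 → 215.
front: 17 × 10.25 = 174.25 → 174.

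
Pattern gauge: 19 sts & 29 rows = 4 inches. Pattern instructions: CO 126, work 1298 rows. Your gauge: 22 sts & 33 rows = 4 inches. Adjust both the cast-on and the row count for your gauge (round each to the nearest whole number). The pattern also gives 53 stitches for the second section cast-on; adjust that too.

Cast on 146 stitches; work 1477 rows; second section cast-on 61 stitches.

Stitches: 126 × 22/19 = 145.89 → 146.
Rows: 1298 × 33/29 = 1477.03 → 1477.
second section cast-on: 53 × 22/19 = 61.37 → 61.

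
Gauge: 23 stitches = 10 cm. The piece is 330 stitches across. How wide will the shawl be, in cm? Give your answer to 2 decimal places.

143.48 cm.

23 stitches / 10 cm = 2.3 stitches per cm.
330 / 2.3 = 143.478 cm.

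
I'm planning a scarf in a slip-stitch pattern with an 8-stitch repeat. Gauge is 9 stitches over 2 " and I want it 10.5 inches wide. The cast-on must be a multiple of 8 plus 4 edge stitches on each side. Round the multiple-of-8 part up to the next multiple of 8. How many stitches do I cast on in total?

9 / 2 = 4.5 sts per inch.
10.5 × 4.5 = 47.25 sts.
Less 8 edge sts → 39.25 for the repeat.
Next multiple of 8: 40.
Add back 8 edge sts → 48.

48 stitches.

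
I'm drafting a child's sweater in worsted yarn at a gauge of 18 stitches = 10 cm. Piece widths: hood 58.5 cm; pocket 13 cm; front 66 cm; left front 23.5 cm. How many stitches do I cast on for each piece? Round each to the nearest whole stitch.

Rate = 18/10 = 1.8 sts per cm.
hood: 58.5 × 1.8 = 105.30 → 105.
pocket: 13 × 1.8 = 23.40 → 23.
front: 66 × 1.8 = 118.80 → 119.
left front: 23.5 × 1.8 = 42.30 → 42.

hood 105; pocket 23; front 119; left front 42.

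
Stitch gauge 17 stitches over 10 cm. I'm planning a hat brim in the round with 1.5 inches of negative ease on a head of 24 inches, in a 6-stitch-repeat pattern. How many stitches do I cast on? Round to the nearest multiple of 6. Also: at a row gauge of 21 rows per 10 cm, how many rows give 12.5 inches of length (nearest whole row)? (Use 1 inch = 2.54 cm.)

Finished = 24 − 1.5 = 22.5 inches.
22.5 inches × 2.54 = 57.15 cm.
17/10 = 1.7 sts per cm; 57.15 × 1.7 = 97.16 sts.
Nearest multiple of 6 → 96.
12.5 inches = 31.75 cm; × 2.1 = 66.67 → 67 rows.

Cast on 96 stitches; work 67 rows.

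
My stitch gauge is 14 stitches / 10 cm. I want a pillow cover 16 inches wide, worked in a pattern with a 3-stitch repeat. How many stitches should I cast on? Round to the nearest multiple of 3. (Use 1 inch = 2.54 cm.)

57 stitches.

16 in = 16 × 2.54 = 40.64 cm.
14 / 10 = 1.4 sts/cm.
40.64 × 1.4 = 56.90 sts.
→ 57.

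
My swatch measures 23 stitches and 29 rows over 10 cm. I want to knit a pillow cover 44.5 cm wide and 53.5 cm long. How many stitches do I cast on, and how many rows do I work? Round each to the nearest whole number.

Stitch gauge = 23/10 = 2.3 sts/cm; 44.5 × 2.3 = 102.35 → 102 sts.
Row gauge = 29/10 = 2.9 rows/cm; 53.5 × 2.9 = 155.15 → 155 rows.

Cast on 102 stitches and work 155 rows.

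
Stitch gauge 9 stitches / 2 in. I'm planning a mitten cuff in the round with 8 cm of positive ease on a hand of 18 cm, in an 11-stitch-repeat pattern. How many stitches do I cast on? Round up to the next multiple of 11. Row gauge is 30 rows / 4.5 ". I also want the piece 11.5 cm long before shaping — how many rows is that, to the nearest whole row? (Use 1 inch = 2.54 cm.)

Finished = 18 + 8 = 26 cm.
26 cm × 1/2.54 = 10.24 inches.
9/2 = 4.5 sts per in; 10.24 × 4.5 = 46.06 sts.
Next multiple of 11 → 55.
11.5 cm = 4.53 inches; × 6.667 = 30.18 → 30 rows.

Cast on 55 stitches; work 30 rows.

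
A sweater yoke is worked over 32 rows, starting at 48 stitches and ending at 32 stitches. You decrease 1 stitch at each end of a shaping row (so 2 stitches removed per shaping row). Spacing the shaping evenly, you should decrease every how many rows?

Decrease every 4th row.

Stitches to remove: |32 − 48| = 16.
Shaping rows needed: 16 / 2 = 8.
32 rows / 8 = every 4 rows.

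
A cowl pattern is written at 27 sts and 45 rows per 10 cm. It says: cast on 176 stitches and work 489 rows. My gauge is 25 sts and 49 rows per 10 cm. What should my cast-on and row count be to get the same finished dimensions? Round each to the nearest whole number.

Stitches: 176 × 25/27 = 162.96 → 163.
Rows: 489 × 49/45 = 532.47 → 532.

Cast on 163 stitches; work 532 rows.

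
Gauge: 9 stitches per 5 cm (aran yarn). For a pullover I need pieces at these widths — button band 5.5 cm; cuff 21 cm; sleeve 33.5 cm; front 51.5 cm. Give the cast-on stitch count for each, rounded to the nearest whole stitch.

button band 10; cuff 38; sleeve 60; front 93.

Rate = 9/5 = 1.8 sts per cm.
button band: 5.5 × 1.8 = 9.90 → 10.
cuff: 21 × 1.8 = 37.80 → 38.
sleeve: 33.5 × 1.8 = 60.30 → 60.
front: 51.5 × 1.8 = 92.70 → 93.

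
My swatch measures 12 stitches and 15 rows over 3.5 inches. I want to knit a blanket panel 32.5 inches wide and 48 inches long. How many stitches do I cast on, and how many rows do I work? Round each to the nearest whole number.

Stitch gauge = 12/3.5 = 3.429 sts/in; 32.5 × 3.429 = 111.43 → 111 sts.
Row gauge = 15/3.5 = 4.286 rows/in; 48 × 4.286 = 205.71 → 206 rows.

Cast on 111 stitches and work 206 rows.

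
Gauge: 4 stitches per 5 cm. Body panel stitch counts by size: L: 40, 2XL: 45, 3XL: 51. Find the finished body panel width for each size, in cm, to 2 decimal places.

4/5 = 0.8 sts per cm.
L: 40 / 0.8 = 50.000 → 50.00 cm.
2XL: 45 / 0.8 = 56.250 → 56.25 cm.
3XL: 51 / 0.8 = 63.750 → 63.75 cm.

L 50.00 cm; 2XL 56.25 cm; 3XL 63.75 cm.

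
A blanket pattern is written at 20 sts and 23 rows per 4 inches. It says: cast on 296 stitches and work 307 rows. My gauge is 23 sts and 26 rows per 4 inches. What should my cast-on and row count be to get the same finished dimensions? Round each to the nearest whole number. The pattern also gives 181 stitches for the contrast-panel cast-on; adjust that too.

Cast on 340 stitches; work 347 rows; contrast-panel cast-on 208 stitches.

Stitches: 296 × 23/20 = 340.40 → 340.
Rows: 307 × 26/23 = 347.04 → 347.
contrast-panel cast-on: 181 × 23/20 = 208.15 → 208.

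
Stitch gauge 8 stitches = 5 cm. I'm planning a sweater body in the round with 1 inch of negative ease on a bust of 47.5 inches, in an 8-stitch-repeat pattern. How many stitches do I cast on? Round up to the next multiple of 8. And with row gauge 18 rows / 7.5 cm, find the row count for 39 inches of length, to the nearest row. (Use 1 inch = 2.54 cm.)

Cast on 192 stitches; work 238 rows.

Finished = 47.5 − 1 = 46.5 inches.
46.5 inches × 2.54 = 118.11 cm.
8/5 = 1.6 sts per cm; 118.11 × 1.6 = 188.98 sts.
Next multiple of 8 → 192.
39 inches = 99.06 cm; × 2.4 = 237.74 → 238 rows.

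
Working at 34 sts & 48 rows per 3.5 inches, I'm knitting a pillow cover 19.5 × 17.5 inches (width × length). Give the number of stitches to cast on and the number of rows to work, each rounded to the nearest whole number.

Cast on 189 stitches and work 240 rows.

Stitch gauge = 34/3.5 = 9.714 sts/in; 19.5 × 9.714 = 189.43 → 189 sts.
Row gauge = 48/3.5 = 13.714 rows/in; 17.5 × 13.714 = 240.00 → 240 rows.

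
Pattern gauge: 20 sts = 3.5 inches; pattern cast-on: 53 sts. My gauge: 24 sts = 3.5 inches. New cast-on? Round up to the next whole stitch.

Scale factor = 24 / 20 = 1.200.
53 × 24 / 20 = 63.60 sts.
→ 64 sts.

Cast on 64 stitches.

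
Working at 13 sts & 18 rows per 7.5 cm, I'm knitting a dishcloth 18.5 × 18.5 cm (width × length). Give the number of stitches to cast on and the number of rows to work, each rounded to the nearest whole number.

Stitch gauge = 13/7.5 = 1.733 sts/cm; 18.5 × 1.733 = 32.07 → 32 sts.
Row gauge = 18/7.5 = 2.4 rows/cm; 18.5 × 2.4 = 44.40 → 44 rows.

Cast on 32 stitches and work 44 rows.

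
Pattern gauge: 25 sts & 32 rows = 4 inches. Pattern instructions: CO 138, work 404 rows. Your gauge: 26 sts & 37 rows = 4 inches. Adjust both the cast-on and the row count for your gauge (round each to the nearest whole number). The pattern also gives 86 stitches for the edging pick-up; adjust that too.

Cast on 144 stitches; work 467 rows; edging pick-up 89 stitches.

Stitches: 138 × 26/25 = 143.52 → 144.
Rows: 404 × 37/32 = 467.12 → 467.
edging pick-up: 86 × 26/25 = 89.44 → 89.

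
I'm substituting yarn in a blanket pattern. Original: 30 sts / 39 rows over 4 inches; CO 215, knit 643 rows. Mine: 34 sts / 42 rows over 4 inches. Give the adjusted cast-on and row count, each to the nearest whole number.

Cast on 244 stitches; work 692 rows.

Stitches: 215 × 34/30 = 243.67 → 244.
Rows: 643 × 42/39 = 692.46 → 692.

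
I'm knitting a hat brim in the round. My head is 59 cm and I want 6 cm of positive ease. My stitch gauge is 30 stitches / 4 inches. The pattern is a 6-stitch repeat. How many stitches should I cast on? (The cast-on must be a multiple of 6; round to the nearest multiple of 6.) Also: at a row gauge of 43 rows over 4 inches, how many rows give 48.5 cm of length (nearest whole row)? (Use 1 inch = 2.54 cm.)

Cast on 192 stitches; work 205 rows.

Finished = 59 + 6 = 65 cm.
65 cm × 1/2.54 = 25.59 inches.
30/4 = 7.5 sts per in; 25.59 × 7.5 = 191.93 sts.
Nearest multiple of 6 → 192.
48.5 cm = 19.09 inches; × 10.75 = 205.27 → 205 rows.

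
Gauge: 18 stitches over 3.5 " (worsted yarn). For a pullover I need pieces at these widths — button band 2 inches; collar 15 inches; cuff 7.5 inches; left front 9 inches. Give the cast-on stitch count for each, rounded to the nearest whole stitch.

Rate = 18/3.5 = 5.143 sts per in.
button band: 2 × 5.143 = 10.29 → 10.
collar: 15 × 5.143 = 77.14 → 77.
cuff: 7.5 × 5.143 = 38.57 → 39.
left front: 9 × 5.143 = 46.29 → 46.

button band 10; collar 77; cuff 39; left front 46.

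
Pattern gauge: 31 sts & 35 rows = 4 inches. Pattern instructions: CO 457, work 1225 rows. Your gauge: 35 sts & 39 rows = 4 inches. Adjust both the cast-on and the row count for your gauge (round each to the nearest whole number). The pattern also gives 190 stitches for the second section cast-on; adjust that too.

Cast on 516 stitches; work 1365 rows; second section cast-on 215 stitches.

Stitches: 457 × 35/31 = 515.97 → 516.
Rows: 1225 × 39/35 = 1365.00 → 1365.
second section cast-on: 190 × 35/31 = 214.52 → 215.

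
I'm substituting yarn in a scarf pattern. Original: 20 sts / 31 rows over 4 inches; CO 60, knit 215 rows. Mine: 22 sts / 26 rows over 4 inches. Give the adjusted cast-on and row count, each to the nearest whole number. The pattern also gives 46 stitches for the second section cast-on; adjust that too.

Stitches: 60 × 22/20 = 66.00 → 66.
Rows: 215 × 26/31 = 180.32 → 180.
second section cast-on: 46 × 22/20 = 50.60 → 51.

Cast on 66 stitches; work 180 rows; second section cast-on 51 stitches.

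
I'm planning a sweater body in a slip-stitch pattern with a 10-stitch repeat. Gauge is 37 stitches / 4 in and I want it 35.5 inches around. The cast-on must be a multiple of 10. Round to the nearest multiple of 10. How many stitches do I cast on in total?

37 / 4 = 9.25 sts per inch.
35.5 × 9.25 = 328.38 sts.
Nearest multiple of 10: 330.

Cast on 330 stitches.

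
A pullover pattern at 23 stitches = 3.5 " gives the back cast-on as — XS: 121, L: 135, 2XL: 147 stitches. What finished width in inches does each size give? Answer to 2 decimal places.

XS 18.41 inches; L 20.54 inches; 2XL 22.37 inches.

23/3.5 = 6.571 sts per in.
XS: 121 / 6.571 = 18.413 → 18.41 in.
L: 135 / 6.571 = 20.543 → 20.54 in.
2XL: 147 / 6.571 = 22.370 → 22.37 in.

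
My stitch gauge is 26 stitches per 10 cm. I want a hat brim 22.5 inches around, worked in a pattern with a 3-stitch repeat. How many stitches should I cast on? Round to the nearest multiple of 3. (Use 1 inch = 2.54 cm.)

150 stitches.

22.5 in = 22.5 × 2.54 = 57.15 cm.
26 / 10 = 2.6 sts/cm.
57.15 × 2.6 = 148.59 sts.
→ 150.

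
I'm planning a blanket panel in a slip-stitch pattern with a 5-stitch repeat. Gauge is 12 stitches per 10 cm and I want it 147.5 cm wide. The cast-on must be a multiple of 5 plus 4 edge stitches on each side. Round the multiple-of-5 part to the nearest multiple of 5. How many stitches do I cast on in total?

12 / 10 = 1.2 sts per cm.
147.5 × 1.2 = 177.00 sts.
Less 8 edge sts → 169.00 for the repeat.
Nearest multiple of 5: 170.
Add back 8 edge sts → 178.

CO 178 sts.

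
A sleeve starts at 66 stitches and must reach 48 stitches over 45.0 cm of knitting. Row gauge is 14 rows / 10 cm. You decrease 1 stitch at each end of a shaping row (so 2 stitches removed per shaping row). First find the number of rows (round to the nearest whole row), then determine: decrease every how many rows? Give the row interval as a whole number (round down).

Rows = 45.0 × 1.4 = 63.0 → 63 rows.
Stitches to remove: 18 → 9 shaping rows (at 2 st each).
63 / 9 = 7.00 → every 7 rows.

Decrease every 7th row.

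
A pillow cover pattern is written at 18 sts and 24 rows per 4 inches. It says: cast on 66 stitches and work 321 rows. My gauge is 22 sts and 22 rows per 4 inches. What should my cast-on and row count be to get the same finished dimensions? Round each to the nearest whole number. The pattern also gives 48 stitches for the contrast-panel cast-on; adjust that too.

Cast on 81 stitches; work 294 rows; contrast-panel cast-on 59 stitches.

Stitches: 66 × 22/18 = 80.67 → 81.
Rows: 321 × 22/24 = 294.25 → 294.
contrast-panel cast-on: 48 × 22/18 = 58.67 → 59.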